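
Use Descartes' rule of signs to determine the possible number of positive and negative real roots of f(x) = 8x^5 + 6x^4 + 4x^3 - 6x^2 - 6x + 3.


Descartes' rule of signs:

For positive roots, count sign changes in f(x) = 8x^5 + 6x^4 + 4x^3 - 6x^2 - 6x + 3:
Signs of coefficients: +, +, +, -, -, +
Number of sign changes: 2
Possible positive real roots: 2, 0

For negative roots, examine f(-x) = -8x^5 + 6x^4 - 4x^3 - 6x^2 + 6x + 3:
Signs of coefficients: -, +, -, -, +, +
Number of sign changes: 3
Possible negative real roots: 3, 1

Positive roots: 2 or 0; Negative roots: 3 or 1


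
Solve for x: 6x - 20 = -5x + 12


Starting with: 6x - 20 = -5x + 12
Move all x terms to left: (6 + 5)x = 12 + 20
Simplify: 11x = 32
Divide both sides by 11: x = 32/11

x = 32/11


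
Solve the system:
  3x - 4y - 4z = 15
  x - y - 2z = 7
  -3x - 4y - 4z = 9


Using Cramer's rule. Expand each determinant along the first row.
D  = 3*[(-1)*(-4) - (-2)*(-4)] - (-4)*[1*(-4) - (-2)*(-3)] + (-4)*[1*(-4) - (-1)*(-3)]
  = 3*(-4) - (-4)*(-10) + (-4)*(-7) = -24
Dx = 15*[(-1)*(-4) - (-2)*(-4)] - (-4)*[7*(-4) - (-2)*9] + (-4)*[7*(-4) - (-1)*9]
  = 15*(-4) - (-4)*(-10) + (-4)*(-19) = -24
Dy = 3*[7*(-4) - (-2)*9] - 15*[1*(-4) - (-2)*(-3)] + (-4)*[1*9 - 7*(-3)]
  = 3*(-10) - 15*(-10) + (-4)*(30) = 0
Dz = 3*[(-1)*9 - 7*(-4)] - (-4)*[1*9 - 7*(-3)] + 15*[1*(-4) - (-1)*(-3)]
  = 3*(19) - (-4)*(30) + 15*(-7) = 72
x = Dx/D = -24/-24 = 1, y = Dy/D = 0/-24 = 0, z = Dz/D = 72/-24 = -3
Check eq1: (3)(1) + (-4)(0) + (-4)(-3) = 15 = 15 ✓
Check eq2: (1)(1) + (-1)(0) + (-2)(-3) = 7 = 7 ✓
Check eq3: (-3)(1) + (-4)(0) + (-4)(-3) = 9 = 9 ✓

x = 1, y = 0, z = -3


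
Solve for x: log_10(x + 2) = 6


Convert to exponential form: x + 2 = 10^6 = 1000000
x = 1000000 - 2 = 999998
Check: log_10(999998 + 2) = log_10(1000000) = log_10(1000000) = 6 ✓

x = 999998


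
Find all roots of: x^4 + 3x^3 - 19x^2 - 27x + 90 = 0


Let p(x) = x^4 + 3x^3 - 19x^2 - 27x + 90. By the rational root theorem (leading coefficient 1), any rational root is an integer divisor of 90: try ±1, ±2, ... in turn.
Test x = 1: value = 48 ≠ 0.
Test x = -1: value = 96 ≠ 0.
Test x = 2: value = 0 ✓, so (x - 2) is a factor.
Synthetic division by (x - 2): bring down 1; 1(2) + 3 = 5; 5(2) - 19 = -9; (-9)(2) - 27 = -45; (-45)(2) + 90 = 0 → quotient x^3 + 5x^2 - 9x - 45, remainder 0.
Continue with the quotient x^3 + 5x^2 - 9x - 45 (candidates must divide 45).
Test x = 3: value = 0 ✓, so (x - 3) is a factor.
Synthetic division by (x - 3): bring down 1; 1(3) + 5 = 8; 8(3) - 9 = 15; 15(3) - 45 = 0 → quotient x^2 + 8x + 15, remainder 0.
Solve the quadratic x^2 + 8x + 15 = 0: discriminant = 8^2 - 4(1)(15) = 64 - 60 = 4.
sqrt(4) = 2, so x = (-8 ± 2)/2: x = -3 or x = -5.
Collecting all roots found:

x = -5, x = -3, x = 2, x = 3


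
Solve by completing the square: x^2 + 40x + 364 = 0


Start: x^2 + 40x + 364 = 0
Move constant: x^2 + 40x = -364
Half of 40 is 20, squared is 400
Add 400 to both sides: x^2 + 40x + 400 = 36
(x + 20)^2 = 36
x + 20 = ±6
x = -20 + 6 = -14 or x = -20 - 6 = -26

x = -26, x = -14


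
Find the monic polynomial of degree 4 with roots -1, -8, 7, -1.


A monic polynomial with roots -1, -8, 7, -1 is:
p(x) = (x + 1)(x + 8)(x - 7)(x + 1)
After multiplying by (x + 1): x + 1
After multiplying by (x + 8): x^2 + 9x + 8
After multiplying by (x - 7): x^3 + 2x^2 - 55x - 56
After multiplying by (x + 1): x^4 + 3x^3 - 53x^2 - 111x - 56

x^4 + 3x^3 - 53x^2 - 111x - 56


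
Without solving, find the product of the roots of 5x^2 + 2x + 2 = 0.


By Vieta's formulas for ax^2 + bx + c = 0:
  Sum of roots = -b/a
  Product of roots = c/a

Here a = 5, b = 2, c = 2
Sum = -(2)/5 = -2/5
Product = 2/5 = 2/5

Product = 2/5


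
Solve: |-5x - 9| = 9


An absolute value equation |expr| = 9 gives two cases:
Case 1: -5x - 9 = 9
  -5x = 18, so x = -18/5
Case 2: -5x - 9 = -9
  -5x = 0, so x = 0

x = -18/5, x = 0


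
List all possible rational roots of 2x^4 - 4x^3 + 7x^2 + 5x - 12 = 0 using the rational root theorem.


Rational root theorem: possible roots are ±p/q where:
  p divides the constant term (-12): p ∈ {1, 2, 3, 4, 6, 12}
  q divides the leading coefficient (2): q ∈ {1, 2}

All possible rational roots: -12, -6, -4, -3, -2, -3/2, -1, -1/2, 1/2, 1, 3/2, 2, 3, 4, 6, 12

-12, -6, -4, -3, -2, -3/2, -1, -1/2, 1/2, 1, 3/2, 2, 3, 4, 6, 12


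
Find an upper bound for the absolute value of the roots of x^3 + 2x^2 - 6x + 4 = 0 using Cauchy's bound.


Cauchy's bound: all roots r satisfy |r| <= 1 + max(|a_i/a_n|) for i = 0,...,n-1
where a_n is the leading coefficient.

Coefficients: [1, 2, -6, 4]
Leading coefficient a_n = 1
Ratios |a_i/a_n|: 2, 6, 4
Maximum ratio: 6
Cauchy's bound: |r| <= 1 + 6 = 7

Upper bound = 7


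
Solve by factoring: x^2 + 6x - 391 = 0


We need two numbers that multiply to -391 and add to 6.
Those numbers are -17 and 23 (since (-17) * 23 = -391 and (-17) + 23 = 6).
So x^2 + 6x - 391 = (x - 17)(x + 23) = 0
Setting each factor to zero: x = 17 or x = -23

x = -23, x = 17


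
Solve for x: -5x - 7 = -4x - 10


Starting with: -5x - 7 = -4x - 10
Move all x terms to left: (-5 + 4)x = -10 + 7
Simplify: -x = -3
Divide both sides by -1: x = 3

x = 3


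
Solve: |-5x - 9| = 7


An absolute value equation |expr| = 7 gives two cases:
Case 1: -5x - 9 = 7
  -5x = 16, so x = -16/5
Case 2: -5x - 9 = -7
  -5x = 2, so x = -2/5

x = -16/5, x = -2/5


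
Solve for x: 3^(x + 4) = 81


Express both sides with the same base.
81 = 3^4
Since the bases match, equate exponents: x + 4 = 4
So x = 4 - (4) = 0

x = 0


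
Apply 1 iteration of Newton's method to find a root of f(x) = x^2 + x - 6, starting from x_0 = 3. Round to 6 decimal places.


Newton's method: x_(n+1) = x_n - f(x_n)/f'(x_n)
f(x) = x^2 + x - 6
f'(x) = 2x + 1

Iteration 1:
  f(3.000000) = 6.000000
  f'(3.000000) = 7.000000
  x_1 = 3.000000 - (6.000000)/(7.000000) = 2.142857

x_1 = 2.142857


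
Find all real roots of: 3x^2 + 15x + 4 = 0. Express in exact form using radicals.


Using the quadratic formula: x = (-b ± sqrt(b^2 - 4ac)) / (2a)
Here a = 3, b = 15, c = 4
Discriminant = b^2 - 4ac = 15^2 - 4(3)(4) = 225 - 48 = 177
Since discriminant = 177 > 0, there are two real roots.
x = (-15 ± sqrt(177)) / 6
Numerically: x ≈ -0.2826 or x ≈ -4.7174

x = (-15 + sqrt(177)) / 6 or x = (-15 - sqrt(177)) / 6


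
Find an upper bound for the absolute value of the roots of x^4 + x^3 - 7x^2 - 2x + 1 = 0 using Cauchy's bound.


Cauchy's bound: all roots r satisfy |r| <= 1 + max(|a_i/a_n|) for i = 0,...,n-1
where a_n is the leading coefficient.

Coefficients: [1, 1, -7, -2, 1]
Leading coefficient a_n = 1
Ratios |a_i/a_n|: 1, 7, 2, 1
Maximum ratio: 7
Cauchy's bound: |r| <= 1 + 7 = 8

Upper bound = 8


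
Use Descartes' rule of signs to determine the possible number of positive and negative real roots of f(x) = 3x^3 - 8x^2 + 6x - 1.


Descartes' rule of signs:

For positive roots, count sign changes in f(x) = 3x^3 - 8x^2 + 6x - 1:
Signs of coefficients: +, -, +, -
Number of sign changes: 3
Possible positive real roots: 3, 1

For negative roots, examine f(-x) = -3x^3 - 8x^2 - 6x - 1:
Signs of coefficients: -, -, -, -
Number of sign changes: 0
Possible negative real roots: 0

Positive roots: 3 or 1; Negative roots: 0


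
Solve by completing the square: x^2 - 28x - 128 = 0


Start: x^2 - 28x - 128 = 0
Move constant: x^2 - 28x = 128
Half of -28 is -14, squared is 196
Add 196 to both sides: x^2 - 28x + 196 = 324
(x - 14)^2 = 324
x - 14 = ±18
x = 14 + 18 = 32 or x = 14 - 18 = -4

x = -4, x = 32


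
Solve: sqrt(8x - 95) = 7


Square both sides: 8x - 95 = 7^2 = 49
8x = 49 + 95 = 144
x = 18
Check: sqrt(8*18 - 95) = sqrt(49) = 7 ✓

x = 18


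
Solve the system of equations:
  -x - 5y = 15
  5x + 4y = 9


Using Cramer's rule:
Determinant D = (-1)(4) - (5)(-5) = -4 + 25 = 21
Dx = (15)(4) - (9)(-5) = 60 + 45 = 105
Dy = (-1)(9) - (5)(15) = -9 - 75 = -84
x = Dx/D = 105/21 = 5
y = Dy/D = -84/21 = -4

x = 5, y = -4


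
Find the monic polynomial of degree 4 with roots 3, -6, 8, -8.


A monic polynomial with roots 3, -6, 8, -8 is:
p(x) = (x - 3)(x + 6)(x - 8)(x + 8)
After multiplying by (x - 3): x - 3
After multiplying by (x + 6): x^2 + 3x - 18
After multiplying by (x - 8): x^3 - 5x^2 - 42x + 144
After multiplying by (x + 8): x^4 + 3x^3 - 82x^2 - 192x + 1152

x^4 + 3x^3 - 82x^2 - 192x + 1152


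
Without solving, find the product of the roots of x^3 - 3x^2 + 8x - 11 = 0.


By Vieta's formulas for x^3 + bx^2 + cx + d = 0:
  r1 + r2 + r3 = -b/a = 3
  r1*r2 + r1*r3 + r2*r3 = c/a = 8
  r1*r2*r3 = -d/a = 11


Product = 11


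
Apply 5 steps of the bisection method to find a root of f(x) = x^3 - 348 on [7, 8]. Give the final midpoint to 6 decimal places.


f(x) = x^3 - 348
f(7) = -5 < 0
f(8) = 164 > 0

Step 1: midpoint = (7.000000 + 8.000000)/2 = 7.500000
  f(7.500000) = 73.875000
  f(mid) > 0, so root is in [7.000000, 7.500000]

Step 2: midpoint = (7.000000 + 7.500000)/2 = 7.250000
  f(7.250000) = 33.078125
  f(mid) > 0, so root is in [7.000000, 7.250000]

Step 3: midpoint = (7.000000 + 7.250000)/2 = 7.125000
  f(7.125000) = 13.705078
  f(mid) > 0, so root is in [7.000000, 7.125000]

Step 4: midpoint = (7.000000 + 7.125000)/2 = 7.062500
  f(7.062500) = 4.269775
  f(mid) > 0, so root is in [7.000000, 7.062500]

Step 5: midpoint = (7.000000 + 7.062500)/2 = 7.031250
  f(7.031250) = -0.385712
  f(mid) < 0, so root is in [7.031250, 7.062500]

midpoint = 7.031250


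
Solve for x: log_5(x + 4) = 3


Convert to exponential form: x + 4 = 5^3 = 125
x = 125 - 4 = 121
Check: log_5(121 + 4) = log_5(125) = log_5(125) = 3 ✓

x = 121


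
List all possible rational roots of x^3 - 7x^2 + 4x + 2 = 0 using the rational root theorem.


Rational root theorem: possible roots are ±p/q where:
  p divides the constant term (2): p ∈ {1, 2}
  q divides the leading coefficient (1): q ∈ {1}

All possible rational roots: -2, -1, 1, 2

-2, -1, 1, 2


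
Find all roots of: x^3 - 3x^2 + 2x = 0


The constant term is 0, so x = 0 is a root. Factor out x:
  x^2 - 3x + 2 = 0
Solve the quadratic x^2 - 3x + 2 = 0: discriminant = (-3)^2 - 4(1)(2) = 9 - 8 = 1.
sqrt(1) = 1, so x = (3 ± 1)/2: x = 2 or x = 1.
Collecting all roots found:

x = 0, x = 1, x = 2


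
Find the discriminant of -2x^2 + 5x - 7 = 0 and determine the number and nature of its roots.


For ax^2 + bx + c = 0, discriminant D = b^2 - 4ac
Here a = -2, b = 5, c = -7
D = (5)^2 - 4(-2)(-7) = 25 - 56 = -31

D = -31 < 0
The equation has no real roots (2 complex conjugate roots).

Discriminant = -31, no real roots (2 complex conjugate roots)


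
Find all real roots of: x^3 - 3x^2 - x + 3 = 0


Let p(x) = x^3 - 3x^2 - x + 3. By the rational root theorem (leading coefficient 1), any rational root is an integer divisor of 3: try ±1, ±2, ... in turn.
Test x = 1: value = 0 ✓, so (x - 1) is a factor.
Synthetic division by (x - 1): bring down 1; 1(1) - 3 = -2; (-2)(1) - 1 = -3; (-3)(1) + 3 = 0 → quotient x^2 - 2x - 3, remainder 0.
Solve the quadratic x^2 - 2x - 3 = 0: discriminant = (-2)^2 - 4(1)(-3) = 4 + 12 = 16.
sqrt(16) = 4, so x = (2 ± 4)/2: x = 3 or x = -1.

x = -1, x = 1, x = 3


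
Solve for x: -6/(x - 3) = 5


Multiply both sides by (x - 3): -6 = 5(x - 3)
Distribute: -6 = 5x - 15
5x = -6 + 15 = 9
x = 9/5

x = 9/5


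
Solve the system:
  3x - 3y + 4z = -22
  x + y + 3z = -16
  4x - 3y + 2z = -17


Using Cramer's rule. Expand each determinant along the first row.
D  = 3*[1*2 - 3*(-3)] - (-3)*[1*2 - 3*4] + 4*[1*(-3) - 1*4]
  = 3*(11) - (-3)*(-10) + 4*(-7) = -25
Dx = (-22)*[1*2 - 3*(-3)] - (-3)*[(-16)*2 - 3*(-17)] + 4*[(-16)*(-3) - 1*(-17)]
  = (-22)*(11) - (-3)*(19) + 4*(65) = 75
Dy = 3*[(-16)*2 - 3*(-17)] - (-22)*[1*2 - 3*4] + 4*[1*(-17) - (-16)*4]
  = 3*(19) - (-22)*(-10) + 4*(47) = 25
Dz = 3*[1*(-17) - (-16)*(-3)] - (-3)*[1*(-17) - (-16)*4] + (-22)*[1*(-3) - 1*4]
  = 3*(-65) - (-3)*(47) + (-22)*(-7) = 100
x = Dx/D = 75/-25 = -3, y = Dy/D = 25/-25 = -1, z = Dz/D = 100/-25 = -4
Check eq1: (3)(-3) + (-3)(-1) + (4)(-4) = -22 = -22 ✓
Check eq2: (1)(-3) + (1)(-1) + (3)(-4) = -16 = -16 ✓
Check eq3: (4)(-3) + (-3)(-1) + (2)(-4) = -17 = -17 ✓

x = -3, y = -1, z = -4


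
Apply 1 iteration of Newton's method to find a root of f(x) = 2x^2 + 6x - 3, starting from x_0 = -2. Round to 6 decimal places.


Newton's method: x_(n+1) = x_n - f(x_n)/f'(x_n)
f(x) = 2x^2 + 6x - 3
f'(x) = 4x + 6

Iteration 1:
  f(-2.000000) = -7.000000
  f'(-2.000000) = -2.000000
  x_1 = -2.000000 - (-7.000000)/(-2.000000) = -5.500000

x_1 = -5.500000


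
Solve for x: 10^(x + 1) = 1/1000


Express both sides with the same base.
1/1000 = 10^(-3)
Since the bases match, equate exponents: x + 1 = -3
So x = -3 - (1) = -4

x = -4


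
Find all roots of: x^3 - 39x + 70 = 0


Let p(x) = x^3 - 39x + 70. By the rational root theorem (leading coefficient 1), any rational root is an integer divisor of 70: try ±1, ±2, ... in turn.
Test x = 1: value = 32 ≠ 0.
Test x = -1: value = 108 ≠ 0.
Test x = 2: value = 0 ✓, so (x - 2) is a factor.
Synthetic division by (x - 2): bring down 1; 1(2) + 0 = 2; 2(2) - 39 = -35; (-35)(2) + 70 = 0 → quotient x^2 + 2x - 35, remainder 0.
Solve the quadratic x^2 + 2x - 35 = 0: discriminant = 2^2 - 4(1)(-35) = 4 + 140 = 144.
sqrt(144) = 12, so x = (-2 ± 12)/2: x = 5 or x = -7.
Collecting all roots found:

x = -7, x = 2, x = 5


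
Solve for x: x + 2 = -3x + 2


Starting with: x + 2 = -3x + 2
Move all x terms to left: (1 + 3)x = 2 - 2
Simplify: 4x = 0
Divide both sides by 4: x = 0

x = 0


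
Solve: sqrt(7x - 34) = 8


Square both sides: 7x - 34 = 8^2 = 64
7x = 64 + 34 = 98
x = 14
Check: sqrt(7*14 - 34) = sqrt(64) = 8 ✓

x = 14


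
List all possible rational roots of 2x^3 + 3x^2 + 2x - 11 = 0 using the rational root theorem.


Rational root theorem: possible roots are ±p/q where:
  p divides the constant term (-11): p ∈ {1, 11}
  q divides the leading coefficient (2): q ∈ {1, 2}

All possible rational roots: -11, -11/2, -1, -1/2, 1/2, 1, 11/2, 11

-11, -11/2, -1, -1/2, 1/2, 1, 11/2, 11


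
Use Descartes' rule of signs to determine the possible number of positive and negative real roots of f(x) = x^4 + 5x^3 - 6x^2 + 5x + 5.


Descartes' rule of signs:

For positive roots, count sign changes in f(x) = x^4 + 5x^3 - 6x^2 + 5x + 5:
Signs of coefficients: +, +, -, +, +
Number of sign changes: 2
Possible positive real roots: 2, 0

For negative roots, examine f(-x) = x^4 - 5x^3 - 6x^2 - 5x + 5:
Signs of coefficients: +, -, -, -, +
Number of sign changes: 2
Possible negative real roots: 2, 0

Positive roots: 2 or 0; Negative roots: 2 or 0


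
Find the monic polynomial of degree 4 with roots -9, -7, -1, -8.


A monic polynomial with roots -9, -7, -1, -8 is:
p(x) = (x + 9)(x + 7)(x + 1)(x + 8)
After multiplying by (x + 9): x + 9
After multiplying by (x + 7): x^2 + 16x + 63
After multiplying by (x + 1): x^3 + 17x^2 + 79x + 63
After multiplying by (x + 8): x^4 + 25x^3 + 215x^2 + 695x + 504

x^4 + 25x^3 + 215x^2 + 695x + 504


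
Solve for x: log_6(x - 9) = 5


Convert to exponential form: x - 9 = 6^5 = 7776
x = 7776 + 9 = 7785
Check: log_6(7785 - 9) = log_6(7776) = log_6(7776) = 5 ✓

x = 7785


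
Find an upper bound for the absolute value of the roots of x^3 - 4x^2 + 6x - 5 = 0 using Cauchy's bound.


Cauchy's bound: all roots r satisfy |r| <= 1 + max(|a_i/a_n|) for i = 0,...,n-1
where a_n is the leading coefficient.

Coefficients: [1, -4, 6, -5]
Leading coefficient a_n = 1
Ratios |a_i/a_n|: 4, 6, 5
Maximum ratio: 6
Cauchy's bound: |r| <= 1 + 6 = 7

Upper bound = 7


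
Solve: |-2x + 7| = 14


An absolute value equation |expr| = 14 gives two cases:
Case 1: -2x + 7 = 14
  -2x = 7, so x = -7/2
Case 2: -2x + 7 = -14
  -2x = -21, so x = 21/2

x = -7/2, x = 21/2


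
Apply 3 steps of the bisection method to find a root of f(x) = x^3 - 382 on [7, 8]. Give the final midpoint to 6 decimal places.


f(x) = x^3 - 382
f(7) = -39 < 0
f(8) = 130 > 0

Step 1: midpoint = (7.000000 + 8.000000)/2 = 7.500000
  f(7.500000) = 39.875000
  f(mid) > 0, so root is in [7.000000, 7.500000]

Step 2: midpoint = (7.000000 + 7.500000)/2 = 7.250000
  f(7.250000) = -0.921875
  f(mid) < 0, so root is in [7.250000, 7.500000]

Step 3: midpoint = (7.250000 + 7.500000)/2 = 7.375000
  f(7.375000) = 19.130859
  f(mid) > 0, so root is in [7.250000, 7.375000]

midpoint = 7.375000


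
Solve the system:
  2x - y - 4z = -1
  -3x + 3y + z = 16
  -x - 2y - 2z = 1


Using Cramer's rule. Expand each determinant along the first row.
D  = 2*[3*(-2) - 1*(-2)] - (-1)*[(-3)*(-2) - 1*(-1)] + (-4)*[(-3)*(-2) - 3*(-1)]
  = 2*(-4) - (-1)*(7) + (-4)*(9) = -37
Dx = (-1)*[3*(-2) - 1*(-2)] - (-1)*[16*(-2) - 1*1] + (-4)*[16*(-2) - 3*1]
  = (-1)*(-4) - (-1)*(-33) + (-4)*(-35) = 111
Dy = 2*[16*(-2) - 1*1] - (-1)*[(-3)*(-2) - 1*(-1)] + (-4)*[(-3)*1 - 16*(-1)]
  = 2*(-33) - (-1)*(7) + (-4)*(13) = -111
Dz = 2*[3*1 - 16*(-2)] - (-1)*[(-3)*1 - 16*(-1)] + (-1)*[(-3)*(-2) - 3*(-1)]
  = 2*(35) - (-1)*(13) + (-1)*(9) = 74
x = Dx/D = 111/-37 = -3, y = Dy/D = -111/-37 = 3, z = Dz/D = 74/-37 = -2
Check eq1: (2)(-3) + (-1)(3) + (-4)(-2) = -1 = -1 ✓
Check eq2: (-3)(-3) + (3)(3) + (1)(-2) = 16 = 16 ✓
Check eq3: (-1)(-3) + (-2)(3) + (-2)(-2) = 1 = 1 ✓

x = -3, y = 3, z = -2


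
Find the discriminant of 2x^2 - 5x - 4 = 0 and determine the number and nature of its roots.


For ax^2 + bx + c = 0, discriminant D = b^2 - 4ac
Here a = 2, b = -5, c = -4
D = (-5)^2 - 4(2)(-4) = 25 + 32 = 57

D = 57 > 0 but not a perfect square
The equation has 2 distinct real irrational roots.

Discriminant = 57, 2 distinct real irrational roots


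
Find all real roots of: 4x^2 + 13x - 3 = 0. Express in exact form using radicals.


Using the quadratic formula: x = (-b ± sqrt(b^2 - 4ac)) / (2a)
Here a = 4, b = 13, c = -3
Discriminant = b^2 - 4ac = 13^2 - 4(4)(-3) = 169 + 48 = 217
Since discriminant = 217 > 0, there are two real roots.
x = (-13 ± sqrt(217)) / 8
Numerically: x ≈ 0.2164 or x ≈ -3.4664

x = (-13 + sqrt(217)) / 8 or x = (-13 - sqrt(217)) / 8


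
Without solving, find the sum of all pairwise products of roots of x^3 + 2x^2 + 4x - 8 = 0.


By Vieta's formulas for x^3 + bx^2 + cx + d = 0:
  r1 + r2 + r3 = -b/a = -2
  r1*r2 + r1*r3 + r2*r3 = c/a = 4
  r1*r2*r3 = -d/a = 8


Sum of pairwise products = 4


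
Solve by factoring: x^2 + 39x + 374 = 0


We need two numbers that multiply to 374 and add to 39.
Those numbers are 22 and 17 (since 22 * 17 = 374 and 22 + 17 = 39).
So x^2 + 39x + 374 = (x + 22)(x + 17) = 0
Setting each factor to zero: x = -22 or x = -17

x = -22, x = -17


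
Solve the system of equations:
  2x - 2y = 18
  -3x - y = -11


Using Cramer's rule:
Determinant D = (2)(-1) - (-3)(-2) = -2 - 6 = -8
Dx = (18)(-1) - (-11)(-2) = -18 - 22 = -40
Dy = (2)(-11) - (-3)(18) = -22 + 54 = 32
x = Dx/D = -40/-8 = 5
y = Dy/D = 32/-8 = -4

x = 5, y = -4


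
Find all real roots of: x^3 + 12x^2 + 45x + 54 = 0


Let p(x) = x^3 + 12x^2 + 45x + 54. By the rational root theorem (leading coefficient 1), any rational root is an integer divisor of 54: try ±1, ±2, ... in turn.
Test x = 1: value = 112 ≠ 0.
Test x = -1: value = 20 ≠ 0.
Test x = 2: value = 200 ≠ 0.
Test x = -2: value = 4 ≠ 0.
Test x = 3: value = 324 ≠ 0.
Test x = -3: value = 0 ✓, so (x + 3) is a factor.
Synthetic division by (x + 3): bring down 1; 1(-3) + 12 = 9; 9(-3) + 45 = 18; 18(-3) + 54 = 0 → quotient x^2 + 9x + 18, remainder 0.
Solve the quadratic x^2 + 9x + 18 = 0: discriminant = 9^2 - 4(1)(18) = 81 - 72 = 9.
sqrt(9) = 3, so x = (-9 ± 3)/2: x = -3 or x = -6.

x = -6, x = -3 (multiplicity 2)


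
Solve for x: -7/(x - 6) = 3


Multiply both sides by (x - 6): -7 = 3(x - 6)
Distribute: -7 = 3x - 18
3x = -7 + 18 = 11
x = 11/3

x = 11/3


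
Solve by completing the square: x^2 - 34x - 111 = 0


Start: x^2 - 34x - 111 = 0
Move constant: x^2 - 34x = 111
Half of -34 is -17, squared is 289
Add 289 to both sides: x^2 - 34x + 289 = 400
(x - 17)^2 = 400
x - 17 = ±20
x = 17 + 20 = 37 or x = 17 - 20 = -3

x = -3, x = 37


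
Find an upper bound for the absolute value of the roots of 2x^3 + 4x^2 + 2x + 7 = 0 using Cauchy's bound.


Cauchy's bound: all roots r satisfy |r| <= 1 + max(|a_i/a_n|) for i = 0,...,n-1
where a_n is the leading coefficient.

Coefficients: [2, 4, 2, 7]
Leading coefficient a_n = 2
Ratios |a_i/a_n|: 2, 1, 7/2
Maximum ratio: 7/2
Cauchy's bound: |r| <= 1 + 7/2 = 9/2

Upper bound = 9/2


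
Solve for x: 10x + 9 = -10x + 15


Starting with: 10x + 9 = -10x + 15
Move all x terms to left: (10 + 10)x = 15 - 9
Simplify: 20x = 6
Divide both sides by 20: x = 3/10

x = 3/10


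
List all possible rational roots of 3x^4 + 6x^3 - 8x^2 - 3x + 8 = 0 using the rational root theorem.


Rational root theorem: possible roots are ±p/q where:
  p divides the constant term (8): p ∈ {1, 2, 4, 8}
  q divides the leading coefficient (3): q ∈ {1, 3}

All possible rational roots: -8, -4, -8/3, -2, -4/3, -1, -2/3, -1/3, 1/3, 2/3, 1, 4/3, 2, 8/3, 4, 8

-8, -4, -8/3, -2, -4/3, -1, -2/3, -1/3, 1/3, 2/3, 1, 4/3, 2, 8/3, 4, 8


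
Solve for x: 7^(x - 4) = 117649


Express both sides with the same base.
117649 = 7^6
Since the bases match, equate exponents: x - 4 = 6
So x = 6 - (-4) = 10

x = 10


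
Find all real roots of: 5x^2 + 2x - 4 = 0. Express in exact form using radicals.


Using the quadratic formula: x = (-b ± sqrt(b^2 - 4ac)) / (2a)
Here a = 5, b = 2, c = -4
Discriminant = b^2 - 4ac = 2^2 - 4(5)(-4) = 4 + 80 = 84
Since discriminant = 84 > 0, there are two real roots.
x = (-2 ± 2*sqrt(21)) / 10
Simplifying: x = (-1 ± sqrt(21)) / 5
Numerically: x ≈ 0.7165 or x ≈ -1.1165

x = (-1 + sqrt(21)) / 5 or x = (-1 - sqrt(21)) / 5


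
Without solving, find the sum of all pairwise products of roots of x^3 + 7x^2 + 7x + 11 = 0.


By Vieta's formulas for x^3 + bx^2 + cx + d = 0:
  r1 + r2 + r3 = -b/a = -7
  r1*r2 + r1*r3 + r2*r3 = c/a = 7
  r1*r2*r3 = -d/a = -11


Sum of pairwise products = 7


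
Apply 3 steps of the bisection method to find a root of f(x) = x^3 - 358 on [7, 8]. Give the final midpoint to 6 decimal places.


f(x) = x^3 - 358
f(7) = -15 < 0
f(8) = 154 > 0

Step 1: midpoint = (7.000000 + 8.000000)/2 = 7.500000
  f(7.500000) = 63.875000
  f(mid) > 0, so root is in [7.000000, 7.500000]

Step 2: midpoint = (7.000000 + 7.500000)/2 = 7.250000
  f(7.250000) = 23.078125
  f(mid) > 0, so root is in [7.000000, 7.250000]

Step 3: midpoint = (7.000000 + 7.250000)/2 = 7.125000
  f(7.125000) = 3.705078
  f(mid) > 0, so root is in [7.000000, 7.125000]

midpoint = 7.125000


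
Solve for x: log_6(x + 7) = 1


Convert to exponential form: x + 7 = 6^1 = 6
x = 6 - 7 = -1
Check: log_6(-1 + 7) = log_6(6) = log_6(6) = 1 ✓

x = -1


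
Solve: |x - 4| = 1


An absolute value equation |expr| = 1 gives two cases:
Case 1: x - 4 = 1
  x = 5, so x = 5
Case 2: x - 4 = -1
  x = 3, so x = 3

x = 3, x = 5


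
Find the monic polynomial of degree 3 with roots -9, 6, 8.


A monic polynomial with roots -9, 6, 8 is:
p(x) = (x + 9)(x - 6)(x - 8)
After multiplying by (x + 9): x + 9
After multiplying by (x - 6): x^2 + 3x - 54
After multiplying by (x - 8): x^3 - 5x^2 - 78x + 432

x^3 - 5x^2 - 78x + 432


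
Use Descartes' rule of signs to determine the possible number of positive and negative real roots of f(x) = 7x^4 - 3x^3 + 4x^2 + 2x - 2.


Descartes' rule of signs:

For positive roots, count sign changes in f(x) = 7x^4 - 3x^3 + 4x^2 + 2x - 2:
Signs of coefficients: +, -, +, +, -
Number of sign changes: 3
Possible positive real roots: 3, 1

For negative roots, examine f(-x) = 7x^4 + 3x^3 + 4x^2 - 2x - 2:
Signs of coefficients: +, +, +, -, -
Number of sign changes: 1
Possible negative real roots: 1

Positive roots: 3 or 1; Negative roots: 1


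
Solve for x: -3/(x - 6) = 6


Multiply both sides by (x - 6): -3 = 6(x - 6)
Distribute: -3 = 6x - 36
6x = -3 + 36 = 33
x = 11/2

x = 11/2


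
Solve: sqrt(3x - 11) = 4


Square both sides: 3x - 11 = 4^2 = 16
3x = 16 + 11 = 27
x = 9
Check: sqrt(3*9 - 11) = sqrt(16) = 4 ✓

x = 9


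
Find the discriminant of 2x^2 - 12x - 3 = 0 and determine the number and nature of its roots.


For ax^2 + bx + c = 0, discriminant D = b^2 - 4ac
Here a = 2, b = -12, c = -3
D = (-12)^2 - 4(2)(-3) = 144 + 24 = 168

D = 168 > 0 but not a perfect square
The equation has 2 distinct real irrational roots.

Discriminant = 168, 2 distinct real irrational roots


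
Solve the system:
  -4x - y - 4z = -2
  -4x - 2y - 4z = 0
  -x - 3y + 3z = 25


Using Cramer's rule. Expand each determinant along the first row.
D  = (-4)*[(-2)*3 - (-4)*(-3)] - (-1)*[(-4)*3 - (-4)*(-1)] + (-4)*[(-4)*(-3) - (-2)*(-1)]
  = (-4)*(-18) - (-1)*(-16) + (-4)*(10) = 16
Dx = (-2)*[(-2)*3 - (-4)*(-3)] - (-1)*[0*3 - (-4)*25] + (-4)*[0*(-3) - (-2)*25]
  = (-2)*(-18) - (-1)*(100) + (-4)*(50) = -64
Dy = (-4)*[0*3 - (-4)*25] - (-2)*[(-4)*3 - (-4)*(-1)] + (-4)*[(-4)*25 - 0*(-1)]
  = (-4)*(100) - (-2)*(-16) + (-4)*(-100) = -32
Dz = (-4)*[(-2)*25 - 0*(-3)] - (-1)*[(-4)*25 - 0*(-1)] + (-2)*[(-4)*(-3) - (-2)*(-1)]
  = (-4)*(-50) - (-1)*(-100) + (-2)*(10) = 80
x = Dx/D = -64/16 = -4, y = Dy/D = -32/16 = -2, z = Dz/D = 80/16 = 5
Check eq1: (-4)(-4) + (-1)(-2) + (-4)(5) = -2 = -2 ✓
Check eq2: (-4)(-4) + (-2)(-2) + (-4)(5) = 0 = 0 ✓
Check eq3: (-1)(-4) + (-3)(-2) + (3)(5) = 25 = 25 ✓

x = -4, y = -2, z = 5


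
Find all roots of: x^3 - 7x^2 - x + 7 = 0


Let p(x) = x^3 - 7x^2 - x + 7. By the rational root theorem (leading coefficient 1), any rational root is an integer divisor of 7: try ±1, ±2, ... in turn.
Test x = 1: value = 0 ✓, so (x - 1) is a factor.
Synthetic division by (x - 1): bring down 1; 1(1) - 7 = -6; (-6)(1) - 1 = -7; (-7)(1) + 7 = 0 → quotient x^2 - 6x - 7, remainder 0.
Solve the quadratic x^2 - 6x - 7 = 0: discriminant = (-6)^2 - 4(1)(-7) = 36 + 28 = 64.
sqrt(64) = 8, so x = (6 ± 8)/2: x = 7 or x = -1.
Collecting all roots found:

x = -1, x = 1, x = 7


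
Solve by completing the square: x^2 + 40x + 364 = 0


Start: x^2 + 40x + 364 = 0
Move constant: x^2 + 40x = -364
Half of 40 is 20, squared is 400
Add 400 to both sides: x^2 + 40x + 400 = 36
(x + 20)^2 = 36
x + 20 = ±6
x = -20 + 6 = -14 or x = -20 - 6 = -26

x = -26, x = -14


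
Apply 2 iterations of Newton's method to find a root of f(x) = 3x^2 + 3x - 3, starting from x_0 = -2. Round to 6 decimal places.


Newton's method: x_(n+1) = x_n - f(x_n)/f'(x_n)
f(x) = 3x^2 + 3x - 3
f'(x) = 6x + 3

Iteration 1:
  f(-2.000000) = 3.000000
  f'(-2.000000) = -9.000000
  x_1 = -2.000000 - (3.000000)/(-9.000000) = -1.666667

Iteration 2:
  f(-1.666667) = 0.333333
  f'(-1.666667) = -7.000000
  x_2 = -1.666667 - (0.333333)/(-7.000000) = -1.619048

x_2 = -1.619048


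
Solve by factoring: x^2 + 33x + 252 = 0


We need two numbers that multiply to 252 and add to 33.
Those numbers are 21 and 12 (since 21 * 12 = 252 and 21 + 12 = 33).
So x^2 + 33x + 252 = (x + 21)(x + 12) = 0
Setting each factor to zero: x = -21 or x = -12

x = -21, x = -12


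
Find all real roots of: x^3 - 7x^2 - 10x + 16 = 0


Let p(x) = x^3 - 7x^2 - 10x + 16. By the rational root theorem (leading coefficient 1), any rational root is an integer divisor of 16: try ±1, ±2, ... in turn.
Test x = 1: value = 0 ✓, so (x - 1) is a factor.
Synthetic division by (x - 1): bring down 1; 1(1) - 7 = -6; (-6)(1) - 10 = -16; (-16)(1) + 16 = 0 → quotient x^2 - 6x - 16, remainder 0.
Solve the quadratic x^2 - 6x - 16 = 0: discriminant = (-6)^2 - 4(1)(-16) = 36 + 64 = 100.
sqrt(100) = 10, so x = (6 ± 10)/2: x = 8 or x = -2.

x = -2, x = 1, x = 8


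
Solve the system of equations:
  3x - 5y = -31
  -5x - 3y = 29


Using Cramer's rule:
Determinant D = (3)(-3) - (-5)(-5) = -9 - 25 = -34
Dx = (-31)(-3) - (29)(-5) = 93 + 145 = 238
Dy = (3)(29) - (-5)(-31) = 87 - 155 = -68
x = Dx/D = 238/-34 = -7
y = Dy/D = -68/-34 = 2

x = -7, y = 2


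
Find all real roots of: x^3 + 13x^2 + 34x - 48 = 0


Let p(x) = x^3 + 13x^2 + 34x - 48. By the rational root theorem (leading coefficient 1), any rational root is an integer divisor of 48: try ±1, ±2, ... in turn.
Test x = 1: value = 0 ✓, so (x - 1) is a factor.
Synthetic division by (x - 1): bring down 1; 1(1) + 13 = 14; 14(1) + 34 = 48; 48(1) - 48 = 0 → quotient x^2 + 14x + 48, remainder 0.
Solve the quadratic x^2 + 14x + 48 = 0: discriminant = 14^2 - 4(1)(48) = 196 - 192 = 4.
sqrt(4) = 2, so x = (-14 ± 2)/2: x = -6 or x = -8.

x = -8, x = -6, x = 1


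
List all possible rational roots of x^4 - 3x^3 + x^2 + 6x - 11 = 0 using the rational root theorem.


Rational root theorem: possible roots are ±p/q where:
  p divides the constant term (-11): p ∈ {1, 11}
  q divides the leading coefficient (1): q ∈ {1}

All possible rational roots: -11, -1, 1, 11

-11, -1, 1, 11


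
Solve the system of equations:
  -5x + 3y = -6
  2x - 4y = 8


Using Cramer's rule:
Determinant D = (-5)(-4) - (2)(3) = 20 - 6 = 14
Dx = (-6)(-4) - (8)(3) = 24 - 24 = 0
Dy = (-5)(8) - (2)(-6) = -40 + 12 = -28
x = Dx/D = 0/14 = 0
y = Dy/D = -28/14 = -2

x = 0, y = -2


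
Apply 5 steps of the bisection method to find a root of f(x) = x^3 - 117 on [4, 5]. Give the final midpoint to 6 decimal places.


f(x) = x^3 - 117
f(4) = -53 < 0
f(5) = 8 > 0

Step 1: midpoint = (4.000000 + 5.000000)/2 = 4.500000
  f(4.500000) = -25.875000
  f(mid) < 0, so root is in [4.500000, 5.000000]

Step 2: midpoint = (4.500000 + 5.000000)/2 = 4.750000
  f(4.750000) = -9.828125
  f(mid) < 0, so root is in [4.750000, 5.000000]

Step 3: midpoint = (4.750000 + 5.000000)/2 = 4.875000
  f(4.875000) = -1.142578
  f(mid) < 0, so root is in [4.875000, 5.000000]

Step 4: midpoint = (4.875000 + 5.000000)/2 = 4.937500
  f(4.937500) = 3.370850
  f(mid) > 0, so root is in [4.875000, 4.937500]

Step 5: midpoint = (4.875000 + 4.937500)/2 = 4.906250
  f(4.906250) = 1.099762
  f(mid) > 0, so root is in [4.875000, 4.906250]

midpoint = 4.906250


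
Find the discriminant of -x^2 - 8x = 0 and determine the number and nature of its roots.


For ax^2 + bx + c = 0, discriminant D = b^2 - 4ac
Here a = -1, b = -8, c = 0
D = (-8)^2 - 4(-1)(0) = 64 - 0 = 64

D = 64 > 0 and is a perfect square (sqrt = 8)
The equation has 2 distinct real rational roots.

Discriminant = 64, 2 distinct real rational roots


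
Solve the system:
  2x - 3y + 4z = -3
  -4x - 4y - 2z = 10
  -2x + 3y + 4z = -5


Using Cramer's rule. Expand each determinant along the first row.
D  = 2*[(-4)*4 - (-2)*3] - (-3)*[(-4)*4 - (-2)*(-2)] + 4*[(-4)*3 - (-4)*(-2)]
  = 2*(-10) - (-3)*(-20) + 4*(-20) = -160
Dx = (-3)*[(-4)*4 - (-2)*3] - (-3)*[10*4 - (-2)*(-5)] + 4*[10*3 - (-4)*(-5)]
  = (-3)*(-10) - (-3)*(30) + 4*(10) = 160
Dy = 2*[10*4 - (-2)*(-5)] - (-3)*[(-4)*4 - (-2)*(-2)] + 4*[(-4)*(-5) - 10*(-2)]
  = 2*(30) - (-3)*(-20) + 4*(40) = 160
Dz = 2*[(-4)*(-5) - 10*3] - (-3)*[(-4)*(-5) - 10*(-2)] + (-3)*[(-4)*3 - (-4)*(-2)]
  = 2*(-10) - (-3)*(40) + (-3)*(-20) = 160
x = Dx/D = 160/-160 = -1, y = Dy/D = 160/-160 = -1, z = Dz/D = 160/-160 = -1
Check eq1: (2)(-1) + (-3)(-1) + (4)(-1) = -3 = -3 ✓
Check eq2: (-4)(-1) + (-4)(-1) + (-2)(-1) = 10 = 10 ✓
Check eq3: (-2)(-1) + (3)(-1) + (4)(-1) = -5 = -5 ✓

x = -1, y = -1, z = -1


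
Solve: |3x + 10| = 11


An absolute value equation |expr| = 11 gives two cases:
Case 1: 3x + 10 = 11
  3x = 1, so x = 1/3
Case 2: 3x + 10 = -11
  3x = -21, so x = -7

x = -7, x = 1/3


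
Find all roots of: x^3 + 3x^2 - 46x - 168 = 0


Let p(x) = x^3 + 3x^2 - 46x - 168. By the rational root theorem (leading coefficient 1), any rational root is an integer divisor of 168: try ±1, ±2, ... in turn.
Test x = 1: value = -210 ≠ 0.
Test x = -1: value = -120 ≠ 0.
Test x = 2: value = -240 ≠ 0.
Test x = -2: value = -72 ≠ 0.
Test x = 3: value = -252 ≠ 0.
Test x = -3: value = -30 ≠ 0.
Test x = 4: value = -240 ≠ 0.
Test x = -4: value = 0 ✓, so (x + 4) is a factor.
Synthetic division by (x + 4): bring down 1; 1(-4) + 3 = -1; (-1)(-4) - 46 = -42; (-42)(-4) - 168 = 0 → quotient x^2 - x - 42, remainder 0.
Solve the quadratic x^2 - x - 42 = 0: discriminant = (-1)^2 - 4(1)(-42) = 1 + 168 = 169.
sqrt(169) = 13, so x = (1 ± 13)/2: x = 7 or x = -6.
Collecting all roots found:

x = -6, x = -4, x = 7


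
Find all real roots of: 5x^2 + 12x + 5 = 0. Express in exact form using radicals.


Using the quadratic formula: x = (-b ± sqrt(b^2 - 4ac)) / (2a)
Here a = 5, b = 12, c = 5
Discriminant = b^2 - 4ac = 12^2 - 4(5)(5) = 144 - 100 = 44
Since discriminant = 44 > 0, there are two real roots.
x = (-12 ± 2*sqrt(11)) / 10
Simplifying: x = (-6 ± sqrt(11)) / 5
Numerically: x ≈ -0.5367 or x ≈ -1.8633

x = (-6 + sqrt(11)) / 5 or x = (-6 - sqrt(11)) / 5


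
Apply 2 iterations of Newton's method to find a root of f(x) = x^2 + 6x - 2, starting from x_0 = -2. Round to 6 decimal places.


Newton's method: x_(n+1) = x_n - f(x_n)/f'(x_n)
f(x) = x^2 + 6x - 2
f'(x) = 2x + 6

Iteration 1:
  f(-2.000000) = -10.000000
  f'(-2.000000) = 2.000000
  x_1 = -2.000000 - (-10.000000)/(2.000000) = 3.000000

Iteration 2:
  f(3.000000) = 25.000000
  f'(3.000000) = 12.000000
  x_2 = 3.000000 - (25.000000)/(12.000000) = 0.916667

x_2 = 0.916667


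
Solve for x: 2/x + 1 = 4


Subtract 1 from both sides: 2/x = 3
Multiply both sides by x: 2 = 3 * x
Divide by 3: x = 2/3

x = 2/3


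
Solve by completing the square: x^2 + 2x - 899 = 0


Start: x^2 + 2x - 899 = 0
Move constant: x^2 + 2x = 899
Half of 2 is 1, squared is 1
Add 1 to both sides: x^2 + 2x + 1 = 900
(x + 1)^2 = 900
x + 1 = ±30
x = -1 + 30 = 29 or x = -1 - 30 = -31

x = -31, x = 29


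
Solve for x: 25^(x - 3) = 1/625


Express both sides with the same base.
1/625 = 25^(-2)
Since the bases match, equate exponents: x - 3 = -2
So x = -2 - (-3) = 1

x = 1


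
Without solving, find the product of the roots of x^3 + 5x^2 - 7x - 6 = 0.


By Vieta's formulas for x^3 + bx^2 + cx + d = 0:
  r1 + r2 + r3 = -b/a = -5
  r1*r2 + r1*r3 + r2*r3 = c/a = -7
  r1*r2*r3 = -d/a = 6


Product = 6


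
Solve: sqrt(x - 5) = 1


Square both sides: x - 5 = 1^2 = 1
x = 1 + 5 = 6
x = 6
Check: sqrt(1*6 - 5) = sqrt(1) = 1 ✓

x = 6


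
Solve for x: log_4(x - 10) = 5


Convert to exponential form: x - 10 = 4^5 = 1024
x = 1024 + 10 = 1034
Check: log_4(1034 - 10) = log_4(1024) = log_4(1024) = 5 ✓

x = 1034


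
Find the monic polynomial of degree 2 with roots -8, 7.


A monic polynomial with roots -8, 7 is:
p(x) = (x + 8)(x - 7)
After multiplying by (x + 8): x + 8
After multiplying by (x - 7): x^2 + x - 56

x^2 + x - 56


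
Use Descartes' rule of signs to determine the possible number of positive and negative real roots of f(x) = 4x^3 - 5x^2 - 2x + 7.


Descartes' rule of signs:

For positive roots, count sign changes in f(x) = 4x^3 - 5x^2 - 2x + 7:
Signs of coefficients: +, -, -, +
Number of sign changes: 2
Possible positive real roots: 2, 0

For negative roots, examine f(-x) = -4x^3 - 5x^2 + 2x + 7:
Signs of coefficients: -, -, +, +
Number of sign changes: 1
Possible negative real roots: 1

Positive roots: 2 or 0; Negative roots: 1


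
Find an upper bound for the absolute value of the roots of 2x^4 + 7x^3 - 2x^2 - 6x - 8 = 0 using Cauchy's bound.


Cauchy's bound: all roots r satisfy |r| <= 1 + max(|a_i/a_n|) for i = 0,...,n-1
where a_n is the leading coefficient.

Coefficients: [2, 7, -2, -6, -8]
Leading coefficient a_n = 2
Ratios |a_i/a_n|: 7/2, 1, 3, 4
Maximum ratio: 4
Cauchy's bound: |r| <= 1 + 4 = 5

Upper bound = 5


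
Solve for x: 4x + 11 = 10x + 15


Starting with: 4x + 11 = 10x + 15
Move all x terms to left: (4 - 10)x = 15 - 11
Simplify: -6x = 4
Divide both sides by -6: x = -2/3

x = -2/3


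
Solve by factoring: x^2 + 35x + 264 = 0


We need two numbers that multiply to 264 and add to 35.
Those numbers are 11 and 24 (since 11 * 24 = 264 and 11 + 24 = 35).
So x^2 + 35x + 264 = (x + 11)(x + 24) = 0
Setting each factor to zero: x = -11 or x = -24

x = -24, x = -11


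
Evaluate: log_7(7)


We need the exponent such that 7^? = 7
7^1 = 7
Therefore log_7(7) = 1

1


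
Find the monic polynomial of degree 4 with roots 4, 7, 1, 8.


A monic polynomial with roots 4, 7, 1, 8 is:
p(x) = (x - 4)(x - 7)(x - 1)(x - 8)
After multiplying by (x - 4): x - 4
After multiplying by (x - 7): x^2 - 11x + 28
After multiplying by (x - 1): x^3 - 12x^2 + 39x - 28
After multiplying by (x - 8): x^4 - 20x^3 + 135x^2 - 340x + 224

x^4 - 20x^3 + 135x^2 - 340x + 224


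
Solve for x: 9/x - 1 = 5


Subtract -1 from both sides: 9/x = 6
Multiply both sides by x: 9 = 6 * x
Divide by 6: x = 3/2

x = 3/2


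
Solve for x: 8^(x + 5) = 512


Express both sides with the same base.
512 = 8^3
Since the bases match, equate exponents: x + 5 = 3
So x = 3 - (5) = -2

x = -2


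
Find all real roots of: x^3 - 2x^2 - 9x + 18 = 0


Let p(x) = x^3 - 2x^2 - 9x + 18. By the rational root theorem (leading coefficient 1), any rational root is an integer divisor of 18: try ±1, ±2, ... in turn.
Test x = 1: value = 8 ≠ 0.
Test x = -1: value = 24 ≠ 0.
Test x = 2: value = 0 ✓, so (x - 2) is a factor.
Synthetic division by (x - 2): bring down 1; 1(2) - 2 = 0; 0(2) - 9 = -9; (-9)(2) + 18 = 0 → quotient x^2 - 9, remainder 0.
Solve the quadratic x^2 - 9 = 0: discriminant = 0^2 - 4(1)(-9) = 0 + 36 = 36.
sqrt(36) = 6, so x = (0 ± 6)/2: x = 3 or x = -3.

x = -3, x = 2, x = 3


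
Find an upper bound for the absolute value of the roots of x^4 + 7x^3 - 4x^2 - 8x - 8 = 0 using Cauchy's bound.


Cauchy's bound: all roots r satisfy |r| <= 1 + max(|a_i/a_n|) for i = 0,...,n-1
where a_n is the leading coefficient.

Coefficients: [1, 7, -4, -8, -8]
Leading coefficient a_n = 1
Ratios |a_i/a_n|: 7, 4, 8, 8
Maximum ratio: 8
Cauchy's bound: |r| <= 1 + 8 = 9

Upper bound = 9


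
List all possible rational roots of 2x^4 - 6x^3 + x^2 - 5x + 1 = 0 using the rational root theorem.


Rational root theorem: possible roots are ±p/q where:
  p divides the constant term (1): p ∈ {1}
  q divides the leading coefficient (2): q ∈ {1, 2}

All possible rational roots: -1, -1/2, 1/2, 1

-1, -1/2, 1/2, 1


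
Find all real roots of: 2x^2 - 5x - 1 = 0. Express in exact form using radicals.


Using the quadratic formula: x = (-b ± sqrt(b^2 - 4ac)) / (2a)
Here a = 2, b = -5, c = -1
Discriminant = b^2 - 4ac = (-5)^2 - 4(2)(-1) = 25 + 8 = 33
Since discriminant = 33 > 0, there are two real roots.
x = (5 ± sqrt(33)) / 4
Numerically: x ≈ 2.6861 or x ≈ -0.1861

x = (5 + sqrt(33)) / 4 or x = (5 - sqrt(33)) / 4


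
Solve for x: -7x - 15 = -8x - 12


Starting with: -7x - 15 = -8x - 12
Move all x terms to left: (-7 + 8)x = -12 + 15
Simplify: x = 3
Divide both sides by 1: x = 3

x = 3


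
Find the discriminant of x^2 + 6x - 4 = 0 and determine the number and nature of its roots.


For ax^2 + bx + c = 0, discriminant D = b^2 - 4ac
Here a = 1, b = 6, c = -4
D = (6)^2 - 4(1)(-4) = 36 + 16 = 52

D = 52 > 0 but not a perfect square
The equation has 2 distinct real irrational roots.

Discriminant = 52, 2 distinct real irrational roots


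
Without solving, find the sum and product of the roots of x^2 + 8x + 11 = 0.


By Vieta's formulas for ax^2 + bx + c = 0:
  Sum of roots = -b/a
  Product of roots = c/a

Here a = 1, b = 8, c = 11
Sum = -(8)/1 = -8
Product = 11/1 = 11

Sum = -8, Product = 11


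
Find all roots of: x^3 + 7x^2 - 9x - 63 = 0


Let p(x) = x^3 + 7x^2 - 9x - 63. By the rational root theorem (leading coefficient 1), any rational root is an integer divisor of 63: try ±1, ±2, ... in turn.
Test x = 1: value = -64 ≠ 0.
Test x = -1: value = -48 ≠ 0.
Test x = 3: value = 0 ✓, so (x - 3) is a factor.
Synthetic division by (x - 3): bring down 1; 1(3) + 7 = 10; 10(3) - 9 = 21; 21(3) - 63 = 0 → quotient x^2 + 10x + 21, remainder 0.
Solve the quadratic x^2 + 10x + 21 = 0: discriminant = 10^2 - 4(1)(21) = 100 - 84 = 16.
sqrt(16) = 4, so x = (-10 ± 4)/2: x = -3 or x = -7.
Collecting all roots found:

x = -7, x = -3, x = 3


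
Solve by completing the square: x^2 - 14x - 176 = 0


Start: x^2 - 14x - 176 = 0
Move constant: x^2 - 14x = 176
Half of -14 is -7, squared is 49
Add 49 to both sides: x^2 - 14x + 49 = 225
(x - 7)^2 = 225
x - 7 = ±15
x = 7 + 15 = 22 or x = 7 - 15 = -8

x = -8, x = 22
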